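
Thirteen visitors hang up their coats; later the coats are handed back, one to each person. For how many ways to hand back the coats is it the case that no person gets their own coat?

2290792932

The number of derangements of 13 is !13 = Σ_{k=0}^{13} (-1)^k·13!/k!
= 13! - 13!/1! + 13!/2! - 13!/3! + 13!/4! - 13!/5! + 13!/6! - 13!/7! + 13!/8! - 13!/9! + 13!/10! - 13!/11! + 13!/12! - 13!/13!
= 6227020800 - 6227020800 + 3113510400 - 1037836800 + 259459200 - 51891840 + 8648640 - 1235520 + 154440 - 17160 + 1716 - 156 + 13 - 1
= 2290792932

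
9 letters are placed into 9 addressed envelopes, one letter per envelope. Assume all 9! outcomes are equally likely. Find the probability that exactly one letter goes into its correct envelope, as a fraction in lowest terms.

Favorable outcomes: C(9,1)·!8 = 9·14833 = 133497.
Total outcomes: 9! = 362880.
Probability = 133497/362880 = 2119/5760.

2119/5760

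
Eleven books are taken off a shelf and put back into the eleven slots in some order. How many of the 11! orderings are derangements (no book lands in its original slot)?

14684570

Recurrence: !11 = 11·!10 + (-1)^11.
!11 = 11·1334961 - 1 = 14684570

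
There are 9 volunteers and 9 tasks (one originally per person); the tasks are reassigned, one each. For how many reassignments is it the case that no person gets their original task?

133496

The number of derangements of 9 is !9 = Σ_{k=0}^{9} (-1)^k·9!/k!
= 9! - 9!/1! + 9!/2! - 9!/3! + 9!/4! - 9!/5! + 9!/6! - 9!/7! + 9!/8! - 9!/9!
= 362880 - 362880 + 181440 - 60480 + 15120 - 3024 + 504 - 72 + 9 - 1
= 133496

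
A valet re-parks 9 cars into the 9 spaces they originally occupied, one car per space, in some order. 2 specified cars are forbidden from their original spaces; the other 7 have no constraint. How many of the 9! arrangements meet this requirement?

Inclusion-exclusion on the 2 forbidden self-matches:
Σ_{j=0}^{2} (-1)^j C(2,j)(9-j)!
= C(2,0)·9! - C(2,1)·8! + C(2,2)·7!
= 362880 - 80640 + 5040
= 287280

287280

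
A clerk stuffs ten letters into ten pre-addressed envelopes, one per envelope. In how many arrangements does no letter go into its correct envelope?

Use !n = n·!(n-1) + (-1)^n.
!10 = 10·133496 + 1 = 1334961

1334961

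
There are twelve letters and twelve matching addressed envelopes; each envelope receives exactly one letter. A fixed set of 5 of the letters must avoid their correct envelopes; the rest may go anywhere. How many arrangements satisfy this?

312273360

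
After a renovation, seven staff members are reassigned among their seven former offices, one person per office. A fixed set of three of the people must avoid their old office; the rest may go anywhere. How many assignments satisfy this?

Inclusion-exclusion on the 3 forbidden self-matches:
Σ_{j=0}^{3} (-1)^j C(3,j)(7-j)!
= C(3,0)·7! - C(3,1)·6! + C(3,2)·5! - C(3,3)·4!
= 5040 - 2160 + 360 - 24
= 3216

3216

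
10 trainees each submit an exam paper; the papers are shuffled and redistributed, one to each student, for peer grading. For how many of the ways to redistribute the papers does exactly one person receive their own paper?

1334960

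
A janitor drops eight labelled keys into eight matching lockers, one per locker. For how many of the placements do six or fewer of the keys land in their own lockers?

40319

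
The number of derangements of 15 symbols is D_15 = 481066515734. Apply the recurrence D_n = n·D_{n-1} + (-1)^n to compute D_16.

7697064251745

D_16 = 16·481066515734 + 1 = 7697064251745.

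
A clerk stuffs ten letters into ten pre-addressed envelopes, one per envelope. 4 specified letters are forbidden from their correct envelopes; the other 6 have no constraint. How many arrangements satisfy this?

Let A_j be the event that the j-th constrained one is fixed. By inclusion-exclusion over the 4 events:
Σ_{j=0}^{4} (-1)^j C(4,j)(10-j)!
= C(4,0)·10! - C(4,1)·9! + C(4,2)·8! - C(4,3)·7! + C(4,4)·6!
= 3628800 - 1451520 + 241920 - 20160 + 720
= 2399760

2399760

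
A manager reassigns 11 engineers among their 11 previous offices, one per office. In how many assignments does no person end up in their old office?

Use !n = n·!(n-1) + (-1)^n.
!11 = 11·1334961 - 1 = 14684570

14684570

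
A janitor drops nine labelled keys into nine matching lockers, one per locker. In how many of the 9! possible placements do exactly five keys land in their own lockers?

Pick the 5 fixed positions: C(9,5) = 126 ways.
The other 4 form a derangement: !4 = 9.
Total: 126 × 9 = 1134.

1134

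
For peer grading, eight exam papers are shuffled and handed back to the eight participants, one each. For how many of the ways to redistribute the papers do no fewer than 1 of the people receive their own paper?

# with exactly i fixed is C(8,i)·!(8-i); sum over i=1..8:
  i=1: C(8,1)·!7 = 8·1854 = 14832
  i=2: C(8,2)·!6 = 28·265 = 7420
  i=3: C(8,3)·!5 = 56·44 = 2464
  i=4: C(8,4)·!4 = 70·9 = 630
  i=5: C(8,5)·!3 = 56·2 = 112
  i=6: C(8,6)·!2 = 28·1 = 28
  i=7: C(8,7)·!1 = 8·0 = 0
  i=8: C(8,8)·!0 = 1·1 = 1
Total = 25487.

25487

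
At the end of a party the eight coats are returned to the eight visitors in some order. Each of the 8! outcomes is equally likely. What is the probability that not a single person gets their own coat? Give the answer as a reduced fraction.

Favorable outcomes: !8 = 14833.
Total outcomes: 8! = 40320.
Probability = 14833/40320 = 2119/5760.

2119/5760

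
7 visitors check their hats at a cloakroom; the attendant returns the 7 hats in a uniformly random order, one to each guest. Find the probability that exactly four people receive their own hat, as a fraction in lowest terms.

1/72

Favorable outcomes: C(7,4)·!3 = 35·2 = 70.
Total outcomes: 7! = 5040.
Probability = 70/5040 = 1/72.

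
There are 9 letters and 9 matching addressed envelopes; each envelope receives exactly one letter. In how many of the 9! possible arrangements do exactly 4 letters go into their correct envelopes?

Pick the 4 fixed positions: C(9,4) = 126 ways.
The remaining 5 must be deranged: !5 = 44.
Total: 126 × 44 = 5544.

5544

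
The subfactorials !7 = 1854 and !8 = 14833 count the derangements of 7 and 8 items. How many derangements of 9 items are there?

133496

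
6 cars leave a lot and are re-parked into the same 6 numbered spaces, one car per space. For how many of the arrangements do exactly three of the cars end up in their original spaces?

40

Choose which 3 of the 6 are fixed: C(6,3) = 20.
The other 3 form a derangement: !3 = 2.
Total: 20 × 2 = 40.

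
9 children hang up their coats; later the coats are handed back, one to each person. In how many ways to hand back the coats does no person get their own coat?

Recurrence: !9 = 8·(!8 + !7).
!9 = 8·(14833 + 1854) = 8·16687 = 133496

133496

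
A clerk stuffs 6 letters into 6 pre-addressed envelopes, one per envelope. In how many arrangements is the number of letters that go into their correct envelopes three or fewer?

# with exactly i fixed is C(6,i)·!(6-i); sum over i=0..3:
  i=0: C(6,0)·!6 = 1·265 = 265
  i=1: C(6,1)·!5 = 6·44 = 264
  i=2: C(6,2)·!4 = 15·9 = 135
  i=3: C(6,3)·!3 = 20·2 = 40
Total = 704.

704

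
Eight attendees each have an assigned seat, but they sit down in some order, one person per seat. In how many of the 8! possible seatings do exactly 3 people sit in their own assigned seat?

2464

Choose which 3 of the 8 are fixed: C(8,3) = 56.
The other 5 form a derangement: !5 = 44.
Total: 56 × 44 = 2464.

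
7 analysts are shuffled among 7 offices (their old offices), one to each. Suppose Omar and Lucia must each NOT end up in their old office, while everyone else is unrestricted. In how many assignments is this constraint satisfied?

Let A_j be the event that the j-th constrained one is fixed. By inclusion-exclusion over the 2 events:
Σ_{j=0}^{2} (-1)^j C(2,j)(7-j)!
= C(2,0)·7! - C(2,1)·6! + C(2,2)·5!
= 5040 - 1440 + 120
= 3720

3720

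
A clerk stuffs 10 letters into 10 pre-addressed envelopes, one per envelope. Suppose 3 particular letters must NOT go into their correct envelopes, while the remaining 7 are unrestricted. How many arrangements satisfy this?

Inclusion-exclusion on the 3 forbidden self-matches:
Σ_{j=0}^{3} (-1)^j C(3,j)(10-j)!
= C(3,0)·10! - C(3,1)·9! + C(3,2)·8! - C(3,3)·7!
= 3628800 - 1088640 + 120960 - 5040
= 2656080

2656080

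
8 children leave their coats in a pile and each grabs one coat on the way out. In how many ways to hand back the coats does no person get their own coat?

The number of derangements of 8 is !8 = Σ_{k=0}^{8} (-1)^k·8!/k!
= 8! - 8!/1! + 8!/2! - 8!/3! + 8!/4! - 8!/5! + 8!/6! - 8!/7! + 8!/8!
= 40320 - 40320 + 20160 - 6720 + 1680 - 336 + 56 - 8 + 1
= 14833

14833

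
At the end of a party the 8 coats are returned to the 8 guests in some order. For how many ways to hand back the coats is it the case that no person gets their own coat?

14833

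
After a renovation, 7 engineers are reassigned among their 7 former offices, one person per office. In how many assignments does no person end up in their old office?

1854

!7 is the nearest integer to 7!/e.
7! = 5040, and 5040/e ≈ 1854.11, so !7 = 1854.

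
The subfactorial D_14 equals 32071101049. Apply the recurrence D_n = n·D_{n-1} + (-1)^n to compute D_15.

D_15 = 15·32071101049 - 1 = 481066515734.

481066515734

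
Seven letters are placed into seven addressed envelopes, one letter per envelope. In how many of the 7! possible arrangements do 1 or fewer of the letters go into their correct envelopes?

# with exactly i fixed is C(7,i)·!(7-i); sum over i=0..1:
  i=0: C(7,0)·!7 = 1·1854 = 1854
  i=1: C(7,1)·!6 = 7·265 = 1855
Total = 3709.

3709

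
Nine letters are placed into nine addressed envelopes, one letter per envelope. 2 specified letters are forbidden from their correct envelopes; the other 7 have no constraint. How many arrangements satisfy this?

Inclusion-exclusion on the 2 forbidden self-matches:
Σ_{j=0}^{2} (-1)^j C(2,j)(9-j)!
= C(2,0)·9! - C(2,1)·8! + C(2,2)·7!
= 362880 - 80640 + 5040
= 287280

287280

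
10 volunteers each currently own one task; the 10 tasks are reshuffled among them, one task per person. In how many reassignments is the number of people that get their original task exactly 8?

Pick the 8 fixed positions: C(10,8) = 45 ways.
The other 2 form a derangement: !2 = 1.
Total: 45 × 1 = 45.

45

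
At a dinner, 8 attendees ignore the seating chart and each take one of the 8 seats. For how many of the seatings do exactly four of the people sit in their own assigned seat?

630

Choose which 4 of the 8 are fixed: C(8,4) = 70.
The other 4 form a derangement: !4 = 9.
Total: 70 × 9 = 630.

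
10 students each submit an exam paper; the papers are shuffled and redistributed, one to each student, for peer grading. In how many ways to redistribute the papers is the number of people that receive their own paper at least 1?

2293839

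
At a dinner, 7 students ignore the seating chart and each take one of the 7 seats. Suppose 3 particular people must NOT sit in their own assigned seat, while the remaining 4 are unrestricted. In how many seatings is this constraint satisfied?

3216

Let A_j be the event that the j-th constrained one is fixed. By inclusion-exclusion over the 3 events:
Σ_{j=0}^{3} (-1)^j C(3,j)(7-j)!
= C(3,0)·7! - C(3,1)·6! + C(3,2)·5! - C(3,3)·4!
= 5040 - 2160 + 360 - 24
= 3216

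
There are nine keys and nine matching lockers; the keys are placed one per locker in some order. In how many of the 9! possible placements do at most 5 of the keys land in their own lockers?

362675

# with exactly i fixed is C(9,i)·!(9-i); sum over i=0..5:
  i=0: C(9,0)·!9 = 1·133496 = 133496
  i=1: C(9,1)·!8 = 9·14833 = 133497
  i=2: C(9,2)·!7 = 36·1854 = 66744
  i=3: C(9,3)·!6 = 84·265 = 22260
  i=4: C(9,4)·!5 = 126·44 = 5544
  i=5: C(9,5)·!4 = 126·9 = 1134
Total = 362675.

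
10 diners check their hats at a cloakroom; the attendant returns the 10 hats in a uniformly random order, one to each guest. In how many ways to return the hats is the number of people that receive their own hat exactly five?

Choose which 5 of the 10 are fixed: C(10,5) = 252.
The remaining 5 must be deranged: !5 = 44.
Total: 252 × 44 = 11088.

11088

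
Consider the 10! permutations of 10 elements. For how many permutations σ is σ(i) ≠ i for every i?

Use !n = n·!(n-1) + (-1)^n.
!10 = 10·133496 + 1 = 1334961

1334961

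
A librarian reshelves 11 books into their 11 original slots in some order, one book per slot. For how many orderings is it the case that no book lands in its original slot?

14684570

!11 is the nearest integer to 11!/e.
11! = 39916800, and 39916800/e ≈ 14684570.08, so !11 = 14684570.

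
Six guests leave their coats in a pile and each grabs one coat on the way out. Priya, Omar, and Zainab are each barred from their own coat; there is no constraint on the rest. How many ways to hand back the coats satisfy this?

Let A_j be the event that the j-th constrained one is fixed. By inclusion-exclusion over the 3 events:
Σ_{j=0}^{3} (-1)^j C(3,j)(6-j)!
= C(3,0)·6! - C(3,1)·5! + C(3,2)·4! - C(3,3)·3!
= 720 - 360 + 72 - 6
= 426

426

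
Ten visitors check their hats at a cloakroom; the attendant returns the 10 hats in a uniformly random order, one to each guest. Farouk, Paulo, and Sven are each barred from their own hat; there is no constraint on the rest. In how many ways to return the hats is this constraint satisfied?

Inclusion-exclusion on the 3 forbidden self-matches:
Σ_{j=0}^{3} (-1)^j C(3,j)(10-j)!
= C(3,0)·10! - C(3,1)·9! + C(3,2)·8! - C(3,3)·7!
= 3628800 - 1088640 + 120960 - 5040
= 2656080

2656080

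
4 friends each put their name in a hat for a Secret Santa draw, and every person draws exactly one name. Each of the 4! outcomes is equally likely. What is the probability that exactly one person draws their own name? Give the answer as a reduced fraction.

1/3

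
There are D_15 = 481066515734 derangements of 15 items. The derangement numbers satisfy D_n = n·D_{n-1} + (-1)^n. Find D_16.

D_16 = 16·481066515734 + 1 = 7697064251745.

7697064251745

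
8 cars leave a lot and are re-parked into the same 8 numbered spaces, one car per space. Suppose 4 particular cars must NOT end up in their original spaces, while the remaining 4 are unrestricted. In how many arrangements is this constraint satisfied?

24024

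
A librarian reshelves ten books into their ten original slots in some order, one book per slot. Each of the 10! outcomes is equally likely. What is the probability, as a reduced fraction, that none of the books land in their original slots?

16481/44800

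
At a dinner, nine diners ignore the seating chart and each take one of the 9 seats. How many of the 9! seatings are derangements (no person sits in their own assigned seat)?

133496

The subfactorial !9 = [9!/e] (nearest integer).
9! = 362880, and 362880/e ≈ 133496.09, so !9 = 133496.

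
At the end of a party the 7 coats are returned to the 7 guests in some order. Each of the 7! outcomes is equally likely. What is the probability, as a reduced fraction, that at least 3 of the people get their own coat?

Favorable outcomes: Σ_{i≥3} C(7,i)·!(7-i) = 35·9 + 35·2 + 21·1 + 7·0 + 1·1 = 407.
Total outcomes: 7! = 5040.
Probability = 407/5040 = 407/5040.

407/5040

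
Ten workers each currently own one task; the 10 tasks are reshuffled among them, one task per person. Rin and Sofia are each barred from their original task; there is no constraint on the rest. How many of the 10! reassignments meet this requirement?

2943360

Let A_j be the event that the j-th constrained one is fixed. By inclusion-exclusion over the 2 events:
Σ_{j=0}^{2} (-1)^j C(2,j)(10-j)!
= C(2,0)·10! - C(2,1)·9! + C(2,2)·8!
= 3628800 - 725760 + 40320
= 2943360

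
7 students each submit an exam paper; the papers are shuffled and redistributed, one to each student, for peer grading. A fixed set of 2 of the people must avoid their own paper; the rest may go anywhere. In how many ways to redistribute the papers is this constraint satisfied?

3720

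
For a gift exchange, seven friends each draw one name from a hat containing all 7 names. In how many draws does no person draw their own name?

Use !n = (n-1)(!(n-1) + !(n-2)).
!7 = 6·(265 + 44) = 6·309 = 1854

1854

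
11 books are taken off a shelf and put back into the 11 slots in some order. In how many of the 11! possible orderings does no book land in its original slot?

Use !n = (n-1)(!(n-1) + !(n-2)).
!11 = 10·(1334961 + 133496) = 10·1468457 = 14684570

14684570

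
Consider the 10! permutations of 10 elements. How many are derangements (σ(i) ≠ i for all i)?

The subfactorial !10 = [10!/e] (nearest integer).
10! = 3628800, and 3628800/e ≈ 1334960.92, so !10 = 1334961.

1334961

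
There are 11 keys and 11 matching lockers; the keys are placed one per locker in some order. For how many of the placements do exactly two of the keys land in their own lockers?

7342280

Pick the 2 fixed positions: C(11,2) = 55 ways.
The remaining 9 must be deranged: !9 = 133496.
Total: 55 × 133496 = 7342280.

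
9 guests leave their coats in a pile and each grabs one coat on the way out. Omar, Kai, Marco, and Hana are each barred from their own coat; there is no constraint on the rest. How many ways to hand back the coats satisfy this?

229080

Let A_j be the event that the j-th constrained one is fixed. By inclusion-exclusion over the 4 events:
Σ_{j=0}^{4} (-1)^j C(4,j)(9-j)!
= C(4,0)·9! - C(4,1)·8! + C(4,2)·7! - C(4,3)·6! + C(4,4)·5!
= 362880 - 161280 + 30240 - 2880 + 120
= 229080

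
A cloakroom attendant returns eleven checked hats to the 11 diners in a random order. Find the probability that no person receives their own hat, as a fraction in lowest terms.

Favorable outcomes: !11 = 14684570.
Total outcomes: 11! = 39916800.
Probability = 14684570/39916800 = 1468457/3991680.

1468457/3991680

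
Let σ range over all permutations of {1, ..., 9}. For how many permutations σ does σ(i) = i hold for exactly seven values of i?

Choose which 7 of the 9 are fixed: C(9,7) = 36.
The other 2 form a derangement: !2 = 1.
Total: 36 × 1 = 36.

36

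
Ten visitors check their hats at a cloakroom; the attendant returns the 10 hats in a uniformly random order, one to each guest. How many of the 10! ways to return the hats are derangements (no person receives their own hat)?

1334961

The subfactorial !10 = [10!/e] (nearest integer).
10! = 3628800, and 3628800/e ≈ 1334960.92, so !10 = 1334961.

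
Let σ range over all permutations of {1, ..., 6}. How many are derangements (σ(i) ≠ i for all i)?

265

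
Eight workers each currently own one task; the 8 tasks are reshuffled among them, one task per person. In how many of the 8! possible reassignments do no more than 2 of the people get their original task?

37085

# with exactly i fixed is C(8,i)·!(8-i); sum over i=0..2:
  i=0: C(8,0)·!8 = 1·14833 = 14833
  i=1: C(8,1)·!7 = 8·1854 = 14832
  i=2: C(8,2)·!6 = 28·265 = 7420
Total = 37085.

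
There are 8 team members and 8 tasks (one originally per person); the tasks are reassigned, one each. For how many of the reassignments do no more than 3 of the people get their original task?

39549

Sum C(8,i)·!(8-i) for i = 0..3:
  i=0: C(8,0)·!8 = 1·14833 = 14833
  i=1: C(8,1)·!7 = 8·1854 = 14832
  i=2: C(8,2)·!6 = 28·265 = 7420
  i=3: C(8,3)·!5 = 56·44 = 2464
Total = 39549.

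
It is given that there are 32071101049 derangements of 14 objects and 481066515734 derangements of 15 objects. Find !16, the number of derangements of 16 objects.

7697064251745

!16 = (16-1)·(!15 + !14) = 15·(481066515734 + 32071101049) = 15·513137616783 = 7697064251745.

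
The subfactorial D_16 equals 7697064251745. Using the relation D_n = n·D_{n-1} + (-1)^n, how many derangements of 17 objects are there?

130850092279664

D_17 = 17·7697064251745 - 1 = 130850092279664.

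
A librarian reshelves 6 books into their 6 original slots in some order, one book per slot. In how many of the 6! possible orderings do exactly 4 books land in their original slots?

Choose which 4 of the 6 are fixed: C(6,4) = 15.
The remaining 2 must be deranged: !2 = 1.
Total: 15 × 1 = 15.

15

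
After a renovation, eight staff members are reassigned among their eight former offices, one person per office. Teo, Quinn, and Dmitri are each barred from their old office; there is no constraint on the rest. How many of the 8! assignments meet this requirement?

Let A_j be the event that the j-th constrained one is fixed. By inclusion-exclusion over the 3 events:
Σ_{j=0}^{3} (-1)^j C(3,j)(8-j)!
= C(3,0)·8! - C(3,1)·7! + C(3,2)·6! - C(3,3)·5!
= 40320 - 15120 + 2160 - 120
= 27240

27240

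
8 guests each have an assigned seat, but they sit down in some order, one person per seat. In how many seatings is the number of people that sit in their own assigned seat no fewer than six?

# with exactly i fixed is C(8,i)·!(8-i); sum over i=6..8:
  i=6: C(8,6)·!2 = 28·1 = 28
  i=7: C(8,7)·!1 = 8·0 = 0
  i=8: C(8,8)·!0 = 1·1 = 1
Total = 29.

29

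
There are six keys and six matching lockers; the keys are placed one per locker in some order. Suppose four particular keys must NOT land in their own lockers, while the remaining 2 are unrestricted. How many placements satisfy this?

362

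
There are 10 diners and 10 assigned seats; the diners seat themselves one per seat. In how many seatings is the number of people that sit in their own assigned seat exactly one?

1334960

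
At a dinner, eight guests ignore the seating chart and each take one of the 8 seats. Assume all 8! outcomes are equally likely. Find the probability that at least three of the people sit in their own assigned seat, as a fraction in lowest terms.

Favorable outcomes: Σ_{i≥3} C(8,i)·!(8-i) = 56·44 + 70·9 + 56·2 + 28·1 + 8·0 + 1·1 = 3235.
Total outcomes: 8! = 40320.
Probability = 3235/40320 = 647/8064.

647/8064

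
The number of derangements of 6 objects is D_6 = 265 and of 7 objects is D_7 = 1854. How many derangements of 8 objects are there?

14833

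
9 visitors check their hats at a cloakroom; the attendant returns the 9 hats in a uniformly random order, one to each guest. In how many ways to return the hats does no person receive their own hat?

133496

Use !n = n·!(n-1) + (-1)^n.
!9 = 9·14833 - 1 = 133496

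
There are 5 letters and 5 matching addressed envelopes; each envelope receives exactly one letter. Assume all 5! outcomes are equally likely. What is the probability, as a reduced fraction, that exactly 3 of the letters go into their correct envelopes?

1/12

Favorable outcomes: C(5,3)·!2 = 10·1 = 10.
Total outcomes: 5! = 120.
Probability = 10/120 = 1/12.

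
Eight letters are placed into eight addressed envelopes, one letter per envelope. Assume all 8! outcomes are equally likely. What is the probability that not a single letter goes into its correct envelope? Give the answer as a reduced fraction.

Favorable outcomes: !8 = 14833.
Total outcomes: 8! = 40320.
Probability = 14833/40320 = 2119/5760.

2119/5760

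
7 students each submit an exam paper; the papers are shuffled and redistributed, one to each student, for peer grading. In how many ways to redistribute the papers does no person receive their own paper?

!7 is the nearest integer to 7!/e.
7! = 5040, and 5040/e ≈ 1854.11, so !7 = 1854.

1854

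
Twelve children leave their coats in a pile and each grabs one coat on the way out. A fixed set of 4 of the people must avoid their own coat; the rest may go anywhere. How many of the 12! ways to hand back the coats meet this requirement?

339696000

Inclusion-exclusion on the 4 forbidden self-matches:
Σ_{j=0}^{4} (-1)^j C(4,j)(12-j)!
= C(4,0)·12! - C(4,1)·11! + C(4,2)·10! - C(4,3)·9! + C(4,4)·8!
= 479001600 - 159667200 + 21772800 - 1451520 + 40320
= 339696000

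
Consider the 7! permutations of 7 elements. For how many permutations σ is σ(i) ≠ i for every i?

1854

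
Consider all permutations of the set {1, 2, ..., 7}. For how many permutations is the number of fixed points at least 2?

1331

Sum C(7,i)·!(7-i) for i = 2..7:
  i=2: C(7,2)·!5 = 21·44 = 924
  i=3: C(7,3)·!4 = 35·9 = 315
  i=4: C(7,4)·!3 = 35·2 = 70
  i=5: C(7,5)·!2 = 21·1 = 21
  i=6: C(7,6)·!1 = 7·0 = 0
  i=7: C(7,7)·!0 = 1·1 = 1
Total = 1331.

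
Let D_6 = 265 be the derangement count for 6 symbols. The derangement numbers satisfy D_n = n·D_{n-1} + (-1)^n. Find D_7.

1854

D_7 = 7·265 - 1 = 1854.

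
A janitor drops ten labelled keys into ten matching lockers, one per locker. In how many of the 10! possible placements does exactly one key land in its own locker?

Choose which one of the 10 is fixed: C(10,1) = 10.
The other 9 form a derangement: !9 = 133496.
Total: 10 × 133496 = 1334960.

1334960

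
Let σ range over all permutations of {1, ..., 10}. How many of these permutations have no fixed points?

1334961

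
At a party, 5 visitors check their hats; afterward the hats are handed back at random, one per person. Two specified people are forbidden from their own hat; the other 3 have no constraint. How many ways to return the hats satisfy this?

78

Let A_j be the event that the j-th constrained one is fixed. By inclusion-exclusion over the 2 events:
Σ_{j=0}^{2} (-1)^j C(2,j)(5-j)!
= C(2,0)·5! - C(2,1)·4! + C(2,2)·3!
= 120 - 48 + 6
= 78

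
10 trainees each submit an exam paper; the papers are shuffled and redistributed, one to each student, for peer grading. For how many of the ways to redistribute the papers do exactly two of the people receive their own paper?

Pick the 2 fixed positions: C(10,2) = 45 ways.
The other 8 form a derangement: !8 = 14833.
Total: 45 × 14833 = 667485.

667485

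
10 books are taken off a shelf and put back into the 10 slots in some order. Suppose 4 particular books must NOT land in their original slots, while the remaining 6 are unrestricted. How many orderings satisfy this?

2399760

Let A_j be the event that the j-th constrained one is fixed. By inclusion-exclusion over the 4 events:
Σ_{j=0}^{4} (-1)^j C(4,j)(10-j)!
= C(4,0)·10! - C(4,1)·9! + C(4,2)·8! - C(4,3)·7! + C(4,4)·6!
= 3628800 - 1451520 + 241920 - 20160 + 720
= 2399760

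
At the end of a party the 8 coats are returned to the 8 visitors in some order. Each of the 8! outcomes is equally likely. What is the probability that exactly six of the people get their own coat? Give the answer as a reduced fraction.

Favorable outcomes: C(8,6)·!2 = 28·1 = 28.
Total outcomes: 8! = 40320.
Probability = 28/40320 = 1/1440.

1/1440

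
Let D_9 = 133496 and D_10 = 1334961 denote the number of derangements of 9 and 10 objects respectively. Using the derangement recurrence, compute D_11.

D_11 = (11-1)·(D_10 + D_9) = 10·(1334961 + 133496) = 10·1468457 = 14684570.

14684570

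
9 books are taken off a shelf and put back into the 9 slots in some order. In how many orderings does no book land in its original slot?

The subfactorial !9 = [9!/e] (nearest integer).
9! = 362880, and 362880/e ≈ 133496.09, so !9 = 133496.

133496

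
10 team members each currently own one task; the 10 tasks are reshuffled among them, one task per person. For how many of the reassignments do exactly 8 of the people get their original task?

45

Choose which 8 of the 10 are fixed: C(10,8) = 45.
The other 2 form a derangement: !2 = 1.
Total: 45 × 1 = 45.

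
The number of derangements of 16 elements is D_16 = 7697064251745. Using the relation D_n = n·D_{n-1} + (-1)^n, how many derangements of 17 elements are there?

D_17 = 17·7697064251745 - 1 = 130850092279664.

130850092279664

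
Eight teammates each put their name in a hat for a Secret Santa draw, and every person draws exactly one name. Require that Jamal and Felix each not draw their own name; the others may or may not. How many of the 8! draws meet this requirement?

Let A_j be the event that the j-th constrained one is fixed. By inclusion-exclusion over the 2 events:
Σ_{j=0}^{2} (-1)^j C(2,j)(8-j)!
= C(2,0)·8! - C(2,1)·7! + C(2,2)·6!
= 40320 - 10080 + 720
= 30960

30960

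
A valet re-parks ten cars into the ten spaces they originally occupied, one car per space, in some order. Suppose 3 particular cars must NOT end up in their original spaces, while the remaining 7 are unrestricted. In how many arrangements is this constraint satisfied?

Inclusion-exclusion on the 3 forbidden self-matches:
Σ_{j=0}^{3} (-1)^j C(3,j)(10-j)!
= C(3,0)·10! - C(3,1)·9! + C(3,2)·8! - C(3,3)·7!
= 3628800 - 1088640 + 120960 - 5040
= 2656080

2656080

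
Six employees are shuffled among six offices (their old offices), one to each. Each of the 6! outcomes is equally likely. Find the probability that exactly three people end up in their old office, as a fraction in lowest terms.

Favorable outcomes: C(6,3)·!3 = 20·2 = 40.
Total outcomes: 6! = 720.
Probability = 40/720 = 1/18.

1/18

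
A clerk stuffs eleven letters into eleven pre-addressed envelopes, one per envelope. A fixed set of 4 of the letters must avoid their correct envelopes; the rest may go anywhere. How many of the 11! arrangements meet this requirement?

27422640

Let A_j be the event that the j-th constrained one is fixed. By inclusion-exclusion over the 4 events:
Σ_{j=0}^{4} (-1)^j C(4,j)(11-j)!
= C(4,0)·11! - C(4,1)·10! + C(4,2)·9! - C(4,3)·8! + C(4,4)·7!
= 39916800 - 14515200 + 2177280 - 161280 + 5040
= 27422640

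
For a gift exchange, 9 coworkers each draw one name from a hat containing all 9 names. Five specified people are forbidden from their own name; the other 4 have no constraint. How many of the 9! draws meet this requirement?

Inclusion-exclusion on the 5 forbidden self-matches:
Σ_{j=0}^{5} (-1)^j C(5,j)(9-j)!
= C(5,0)·9! - C(5,1)·8! + C(5,2)·7! - C(5,3)·6! + C(5,4)·5! - C(5,5)·4!
= 362880 - 201600 + 50400 - 7200 + 600 - 24
= 205056

205056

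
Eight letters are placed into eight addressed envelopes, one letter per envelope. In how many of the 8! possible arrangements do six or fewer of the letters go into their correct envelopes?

40319

# with exactly i fixed is C(8,i)·!(8-i); sum over i=0..6:
  i=0: C(8,0)·!8 = 1·14833 = 14833
  i=1: C(8,1)·!7 = 8·1854 = 14832
  i=2: C(8,2)·!6 = 28·265 = 7420
  i=3: C(8,3)·!5 = 56·44 = 2464
  i=4: C(8,4)·!4 = 70·9 = 630
  i=5: C(8,5)·!3 = 56·2 = 112
  i=6: C(8,6)·!2 = 28·1 = 28
Total = 40319.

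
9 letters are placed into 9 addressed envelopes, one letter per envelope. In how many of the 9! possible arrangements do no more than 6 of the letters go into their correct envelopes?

362843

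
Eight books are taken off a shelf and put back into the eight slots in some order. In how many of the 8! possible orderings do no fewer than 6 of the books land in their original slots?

29

Sum C(8,i)·!(8-i) for i = 6..8:
  i=6: C(8,6)·!2 = 28·1 = 28
  i=7: C(8,7)·!1 = 8·0 = 0
  i=8: C(8,8)·!0 = 1·1 = 1
Total = 29.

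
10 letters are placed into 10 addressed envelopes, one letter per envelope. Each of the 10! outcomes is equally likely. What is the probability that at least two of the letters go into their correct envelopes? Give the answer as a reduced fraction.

958879/3628800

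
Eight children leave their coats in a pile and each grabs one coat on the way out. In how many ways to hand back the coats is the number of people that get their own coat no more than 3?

39549

Sum C(8,i)·!(8-i) for i = 0..3:
  i=0: C(8,0)·!8 = 1·14833 = 14833
  i=1: C(8,1)·!7 = 8·1854 = 14832
  i=2: C(8,2)·!6 = 28·265 = 7420
  i=3: C(8,3)·!5 = 56·44 = 2464
Total = 39549.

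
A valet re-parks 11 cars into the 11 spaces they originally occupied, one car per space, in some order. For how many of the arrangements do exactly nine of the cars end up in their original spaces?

55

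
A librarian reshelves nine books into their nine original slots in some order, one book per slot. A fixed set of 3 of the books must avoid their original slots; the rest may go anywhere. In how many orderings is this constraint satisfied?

256320

Let A_j be the event that the j-th constrained one is fixed. By inclusion-exclusion over the 3 events:
Σ_{j=0}^{3} (-1)^j C(3,j)(9-j)!
= C(3,0)·9! - C(3,1)·8! + C(3,2)·7! - C(3,3)·6!
= 362880 - 120960 + 15120 - 720
= 256320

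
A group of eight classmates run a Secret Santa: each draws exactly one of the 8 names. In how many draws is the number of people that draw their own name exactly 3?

Choose which 3 of the 8 are fixed: C(8,3) = 56.
The other 5 form a derangement: !5 = 44.
Total: 56 × 44 = 2464.

2464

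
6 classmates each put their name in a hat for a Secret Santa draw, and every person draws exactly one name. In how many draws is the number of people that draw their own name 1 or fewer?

529

# with exactly i fixed is C(6,i)·!(6-i); sum over i=0..1:
  i=0: C(6,0)·!6 = 1·265 = 265
  i=1: C(6,1)·!5 = 6·44 = 264
Total = 529.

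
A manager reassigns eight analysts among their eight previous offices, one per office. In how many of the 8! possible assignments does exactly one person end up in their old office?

14832

Pick the single fixed position: C(8,1) = 8 ways.
The remaining 7 must be deranged: !7 = 1854.
Total: 8 × 1854 = 14832.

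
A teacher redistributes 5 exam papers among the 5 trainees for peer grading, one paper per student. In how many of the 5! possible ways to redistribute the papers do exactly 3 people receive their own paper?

Pick the 3 fixed positions: C(5,3) = 10 ways.
The other 2 form a derangement: !2 = 1.
Total: 10 × 1 = 10.

10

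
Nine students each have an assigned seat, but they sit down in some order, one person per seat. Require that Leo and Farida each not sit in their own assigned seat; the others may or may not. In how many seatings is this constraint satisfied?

287280

Inclusion-exclusion on the 2 forbidden self-matches:
Σ_{j=0}^{2} (-1)^j C(2,j)(9-j)!
= C(2,0)·9! - C(2,1)·8! + C(2,2)·7!
= 362880 - 80640 + 5040
= 287280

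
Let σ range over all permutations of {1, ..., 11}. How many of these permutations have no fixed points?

14684570

Recurrence: !11 = 10·(!10 + !9).
!11 = 10·(1334961 + 133496) = 10·1468457 = 14684570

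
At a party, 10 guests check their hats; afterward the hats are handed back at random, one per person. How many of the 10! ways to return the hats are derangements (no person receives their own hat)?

1334961

Recurrence: !10 = 10·!9 + (-1)^10.
!10 = 10·133496 + 1 = 1334961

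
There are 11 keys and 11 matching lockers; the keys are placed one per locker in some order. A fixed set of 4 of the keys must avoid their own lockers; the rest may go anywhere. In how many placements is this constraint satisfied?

Let A_j be the event that the j-th constrained one is fixed. By inclusion-exclusion over the 4 events:
Σ_{j=0}^{4} (-1)^j C(4,j)(11-j)!
= C(4,0)·11! - C(4,1)·10! + C(4,2)·9! - C(4,3)·8! + C(4,4)·7!
= 39916800 - 14515200 + 2177280 - 161280 + 5040
= 27422640

27422640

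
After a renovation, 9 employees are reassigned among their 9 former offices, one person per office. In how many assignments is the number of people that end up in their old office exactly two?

Pick the 2 fixed positions: C(9,2) = 36 ways.
The other 7 form a derangement: !7 = 1854.
Total: 36 × 1854 = 66744.

66744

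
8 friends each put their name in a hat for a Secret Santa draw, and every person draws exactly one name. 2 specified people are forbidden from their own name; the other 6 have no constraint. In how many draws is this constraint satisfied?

30960

Let A_j be the event that the j-th constrained one is fixed. By inclusion-exclusion over the 2 events:
Σ_{j=0}^{2} (-1)^j C(2,j)(8-j)!
= C(2,0)·8! - C(2,1)·7! + C(2,2)·6!
= 40320 - 10080 + 720
= 30960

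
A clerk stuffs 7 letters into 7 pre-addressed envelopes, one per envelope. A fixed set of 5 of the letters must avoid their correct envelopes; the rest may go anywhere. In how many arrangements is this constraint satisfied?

2428

Inclusion-exclusion on the 5 forbidden self-matches:
Σ_{j=0}^{5} (-1)^j C(5,j)(7-j)!
= C(5,0)·7! - C(5,1)·6! + C(5,2)·5! - C(5,3)·4! + C(5,4)·3! - C(5,5)·2!
= 5040 - 3600 + 1200 - 240 + 30 - 2
= 2428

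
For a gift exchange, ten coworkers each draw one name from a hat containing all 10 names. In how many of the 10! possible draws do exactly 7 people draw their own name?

240

Pick the 7 fixed positions: C(10,7) = 120 ways.
The remaining 3 must be deranged: !3 = 2.
Total: 120 × 2 = 240.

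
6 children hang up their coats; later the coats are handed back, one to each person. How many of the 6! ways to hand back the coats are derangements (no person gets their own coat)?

!6 is the nearest integer to 6!/e.
6! = 720, and 720/e ≈ 264.87, so !6 = 265.

265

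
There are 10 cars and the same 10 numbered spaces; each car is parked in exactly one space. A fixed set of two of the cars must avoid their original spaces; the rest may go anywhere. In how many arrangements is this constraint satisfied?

2943360

Inclusion-exclusion on the 2 forbidden self-matches:
Σ_{j=0}^{2} (-1)^j C(2,j)(10-j)!
= C(2,0)·10! - C(2,1)·9! + C(2,2)·8!
= 3628800 - 725760 + 40320
= 2943360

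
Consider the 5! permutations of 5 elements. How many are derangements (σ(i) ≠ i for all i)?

44

!5 is the nearest integer to 5!/e.
5! = 120, and 120/e ≈ 44.15, so !5 = 44.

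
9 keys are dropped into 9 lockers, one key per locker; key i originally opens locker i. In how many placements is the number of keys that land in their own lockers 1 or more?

Sum C(9,i)·!(9-i) for i = 1..9:
  i=1: C(9,1)·!8 = 9·14833 = 133497
  i=2: C(9,2)·!7 = 36·1854 = 66744
  i=3: C(9,3)·!6 = 84·265 = 22260
  i=4: C(9,4)·!5 = 126·44 = 5544
  i=5: C(9,5)·!4 = 126·9 = 1134
  i=6: C(9,6)·!3 = 84·2 = 168
  i=7: C(9,7)·!2 = 36·1 = 36
  i=8: C(9,8)·!1 = 9·0 = 0
  i=9: C(9,9)·!0 = 1·1 = 1
Total = 229384.

229384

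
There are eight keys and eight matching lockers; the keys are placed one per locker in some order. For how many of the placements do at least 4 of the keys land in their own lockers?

Sum C(8,i)·!(8-i) for i = 4..8:
  i=4: C(8,4)·!4 = 70·9 = 630
  i=5: C(8,5)·!3 = 56·2 = 112
  i=6: C(8,6)·!2 = 28·1 = 28
  i=7: C(8,7)·!1 = 8·0 = 0
  i=8: C(8,8)·!0 = 1·1 = 1
Total = 771.

771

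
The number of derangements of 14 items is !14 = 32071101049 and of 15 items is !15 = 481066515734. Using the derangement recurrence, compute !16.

!16 = (16-1)·(!15 + !14) = 15·(481066515734 + 32071101049) = 15·513137616783 = 7697064251745.

7697064251745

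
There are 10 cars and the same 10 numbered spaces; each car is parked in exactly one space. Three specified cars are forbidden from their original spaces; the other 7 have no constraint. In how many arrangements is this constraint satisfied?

2656080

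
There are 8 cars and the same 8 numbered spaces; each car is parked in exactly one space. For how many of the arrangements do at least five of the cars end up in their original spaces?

141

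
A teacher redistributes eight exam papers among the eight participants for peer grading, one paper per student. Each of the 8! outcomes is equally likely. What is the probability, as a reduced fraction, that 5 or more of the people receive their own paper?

Favorable outcomes: Σ_{i≥5} C(8,i)·!(8-i) = 56·2 + 28·1 + 8·0 + 1·1 = 141.
Total outcomes: 8! = 40320.
Probability = 141/40320 = 47/13440.

47/13440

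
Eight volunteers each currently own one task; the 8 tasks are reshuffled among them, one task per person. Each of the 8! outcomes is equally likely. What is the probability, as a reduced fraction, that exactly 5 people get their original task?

1/360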